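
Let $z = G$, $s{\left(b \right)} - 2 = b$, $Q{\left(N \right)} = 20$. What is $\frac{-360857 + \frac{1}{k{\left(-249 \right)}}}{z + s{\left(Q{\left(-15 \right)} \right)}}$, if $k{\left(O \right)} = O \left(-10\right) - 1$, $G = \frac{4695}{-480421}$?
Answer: $- \frac{431501205423312}{26295207263} \approx -16410.0$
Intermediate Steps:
$s{\left(b \right)} = 2 + b$
$G = - \frac{4695}{480421}$ ($G = 4695 \left(- \frac{1}{480421}\right) = - \frac{4695}{480421} \approx -0.0097727$)
$k{\left(O \right)} = -1 - 10 O$ ($k{\left(O \right)} = - 10 O - 1 = -1 - 10 O$)
$z = - \frac{4695}{480421} \approx -0.0097727$
$\frac{-360857 + \frac{1}{k{\left(-249 \right)}}}{z + s{\left(Q{\left(-15 \right)} \right)}} = \frac{-360857 + \frac{1}{-1 - -2490}}{- \frac{4695}{480421} + \left(2 + 20\right)} = \frac{-360857 + \frac{1}{-1 + 2490}}{- \frac{4695}{480421} + 22} = \frac{-360857 + \frac{1}{2489}}{\frac{10564567}{480421}} = \left(-360857 + \frac{1}{2489}\right) \frac{480421}{10564567} = \left(- \frac{898173072}{2489}\right) \frac{480421}{10564567} = - \frac{431501205423312}{26295207263}$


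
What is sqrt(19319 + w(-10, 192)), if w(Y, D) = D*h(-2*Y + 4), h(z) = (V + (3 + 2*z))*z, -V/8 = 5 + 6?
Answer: I*sqrt(151177) ≈ 388.81*I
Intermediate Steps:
V = -88 (V = -8*(5 + 6) = -8*11 = -88)
h(z) = z*(-85 + 2*z) (h(z) = (-88 + (3 + 2*z))*z = (-85 + 2*z)*z = z*(-85 + 2*z))
w(Y, D) = D*(-77 - 4*Y)*(4 - 2*Y) (w(Y, D) = D*((-2*Y + 4)*(-85 + 2*(-2*Y + 4))) = D*((4 - 2*Y)*(-85 + 2*(4 - 2*Y))) = D*((4 - 2*Y)*(-85 + (8 - 4*Y))) = D*((4 - 2*Y)*(-77 - 4*Y)) = D*((-77 - 4*Y)*(4 - 2*Y)) = D*(-77 - 4*Y)*(4 - 2*Y))
sqrt(19319 + w(-10, 192)) = sqrt(19319 + 2*192*(-2 - 10)*(77 + 4*(-10))) = sqrt(19319 + 2*192*(-12)*(77 - 40)) = sqrt(19319 + 2*192*(-12)*37) = sqrt(19319 - 170496) = sqrt(-151177) = I*sqrt(151177)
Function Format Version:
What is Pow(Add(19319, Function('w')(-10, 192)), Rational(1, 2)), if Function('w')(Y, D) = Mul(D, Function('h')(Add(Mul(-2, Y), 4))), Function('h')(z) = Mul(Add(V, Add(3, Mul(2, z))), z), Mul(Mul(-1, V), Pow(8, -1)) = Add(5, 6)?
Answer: Mul(I, Pow(151177, Rational(1, 2))) ≈ Mul(388.81, I)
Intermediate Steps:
V = -88 (V = Mul(-8, Add(5, 6)) = Mul(-8, 11) = -88)
Function('h')(z) = Mul(z, Add(-85, Mul(2, z))) (Function('h')(z) = Mul(Add(-88, Add(3, Mul(2, z))), z) = Mul(Add(-85, Mul(2, z)), z) = Mul(z, Add(-85, Mul(2, z))))
Function('w')(Y, D) = Mul(D, Add(-77, Mul(-4, Y)), Add(4, Mul(-2, Y))) (Function('w')(Y, D) = Mul(D, Mul(Add(Mul(-2, Y), 4), Add(-85, Mul(2, Add(Mul(-2, Y), 4))))) = Mul(D, Mul(Add(4, Mul(-2, Y)), Add(-85, Mul(2, Add(4, Mul(-2, Y)))))) = Mul(D, Mul(Add(4, Mul(-2, Y)), Add(-85, Add(8, Mul(-4, Y))))) = Mul(D, Mul(Add(4, Mul(-2, Y)), Add(-77, Mul(-4, Y)))) = Mul(D, Mul(Add(-77, Mul(-4, Y)), Add(4, Mul(-2, Y)))) = Mul(D, Add(-77, Mul(-4, Y)), Add(4, Mul(-2, Y))))
Pow(Add(19319, Function('w')(-10, 192)), Rational(1, 2)) = Pow(Add(19319, Mul(2, 192, Add(-2, -10), Add(77, Mul(4, -10)))), Rational(1, 2)) = Pow(Add(19319, Mul(2, 192, -12, Add(77, -40))), Rational(1, 2)) = Pow(Add(19319, Mul(2, 192, -12, 37)), Rational(1, 2)) = Pow(Add(19319, -170496), Rational(1, 2)) = Pow(-151177, Rational(1, 2)) = Mul(I, Pow(151177, Rational(1, 2)))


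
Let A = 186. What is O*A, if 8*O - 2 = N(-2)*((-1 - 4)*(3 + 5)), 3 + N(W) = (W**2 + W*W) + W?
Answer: -5487/2 ≈ -2743.5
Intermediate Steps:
N(W) = -3 + W + 2*W**2 (N(W) = -3 + ((W**2 + W*W) + W) = -3 + ((W**2 + W**2) + W) = -3 + (2*W**2 + W) = -3 + (W + 2*W**2) = -3 + W + 2*W**2)
O = -59/4 (O = 1/4 + ((-3 - 2 + 2*(-2)**2)*((-1 - 4)*(3 + 5)))/8 = 1/4 + ((-3 - 2 + 2*4)*(-5*8))/8 = 1/4 + ((-3 - 2 + 8)*(-40))/8 = 1/4 + (3*(-40))/8 = 1/4 + (1/8)*(-120) = 1/4 - 15 = -59/4 ≈ -14.750)
O*A = -59/4*186 = -5487/2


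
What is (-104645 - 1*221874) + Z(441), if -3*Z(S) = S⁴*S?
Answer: -5559960652586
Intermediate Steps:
Z(S) = -S⁵/3 (Z(S) = -S⁴*S/3 = -S⁵/3)
(-104645 - 1*221874) + Z(441) = (-104645 - 1*221874) - ⅓*441⁵ = (-104645 - 221874) - ⅓*16679880978201 = -326519 - 5559960326067 = -5559960652586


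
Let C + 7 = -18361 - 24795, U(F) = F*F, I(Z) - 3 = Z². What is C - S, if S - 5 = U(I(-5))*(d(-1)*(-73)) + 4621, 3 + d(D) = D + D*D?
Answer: -219485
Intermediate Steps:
d(D) = -3 + D + D² (d(D) = -3 + (D + D*D) = -3 + (D + D²) = -3 + D + D²)
I(Z) = 3 + Z²
U(F) = F²
S = 176322 (S = 5 + ((3 + (-5)²)²*((-3 - 1 + (-1)²)*(-73)) + 4621) = 5 + ((3 + 25)²*((-3 - 1 + 1)*(-73)) + 4621) = 5 + (28²*(-3*(-73)) + 4621) = 5 + (784*219 + 4621) = 5 + (171696 + 4621) = 5 + 176317 = 176322)
C = -43163 (C = -7 + (-18361 - 24795) = -7 - 43156 = -43163)
C - S = -43163 - 1*176322 = -43163 - 176322 = -219485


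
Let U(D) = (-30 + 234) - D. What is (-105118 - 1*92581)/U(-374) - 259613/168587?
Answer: -33479537627/97443286 ≈ -343.58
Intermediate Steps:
U(D) = 204 - D
(-105118 - 1*92581)/U(-374) - 259613/168587 = (-105118 - 1*92581)/(204 - 1*(-374)) - 259613/168587 = (-105118 - 92581)/(204 + 374) - 259613*1/168587 = -197699/578 - 259613/168587 = -33479537627/97443286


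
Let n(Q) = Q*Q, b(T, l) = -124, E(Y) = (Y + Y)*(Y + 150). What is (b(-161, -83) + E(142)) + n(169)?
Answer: 111365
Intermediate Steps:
E(Y) = 2*Y*(150 + Y) (E(Y) = (2*Y)*(150 + Y) = 2*Y*(150 + Y))
n(Q) = Q**2
(b(-161, -83) + E(142)) + n(169) = (-124 + 2*142*(150 + 142)) + 169**2 = (-124 + 2*142*292) + 28561 = (-124 + 82928) + 28561 = 82804 + 28561 = 111365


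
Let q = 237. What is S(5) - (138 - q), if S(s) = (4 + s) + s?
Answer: 113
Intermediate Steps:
S(s) = 4 + 2*s
S(5) - (138 - q) = (4 + 2*5) - (138 - 1*237) = (4 + 10) - (138 - 237) = 14 - 1*(-99) = 14 + 99 = 113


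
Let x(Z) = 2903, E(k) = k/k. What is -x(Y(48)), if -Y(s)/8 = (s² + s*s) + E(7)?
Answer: -2903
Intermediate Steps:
E(k) = 1
Y(s) = -8 - 16*s² (Y(s) = -8*((s² + s*s) + 1) = -8*((s² + s²) + 1) = -8*(2*s² + 1) = -8*(1 + 2*s²) = -8 - 16*s²)
-x(Y(48)) = -1*2903 = -2903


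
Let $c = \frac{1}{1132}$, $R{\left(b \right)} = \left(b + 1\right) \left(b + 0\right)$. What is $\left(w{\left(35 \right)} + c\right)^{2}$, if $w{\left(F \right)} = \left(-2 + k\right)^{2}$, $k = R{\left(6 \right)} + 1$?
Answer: $\frac{3621001769449}{1281424} \approx 2.8258 \cdot 10^{6}$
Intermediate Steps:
$R{\left(b \right)} = b \left(1 + b\right)$ ($R{\left(b \right)} = \left(1 + b\right) b = b \left(1 + b\right)$)
$c = \frac{1}{1132} \approx 0.00088339$
$k = 43$ ($k = 6 \left(1 + 6\right) + 1 = 6 \cdot 7 + 1 = 42 + 1 = 43$)
$w{\left(F \right)} = 1681$ ($w{\left(F \right)} = \left(-2 + 43\right)^{2} = 41^{2} = 1681$)
$\left(w{\left(35 \right)} + c\right)^{2} = \left(1681 + \frac{1}{1132}\right)^{2} = \left(\frac{1902893}{1132}\right)^{2} = \frac{3621001769449}{1281424}$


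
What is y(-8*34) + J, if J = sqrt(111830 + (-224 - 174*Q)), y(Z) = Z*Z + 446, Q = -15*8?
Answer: 74430 + sqrt(132486) ≈ 74794.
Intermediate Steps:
Q = -120
y(Z) = 446 + Z**2 (y(Z) = Z**2 + 446 = 446 + Z**2)
J = sqrt(132486) (J = sqrt(111830 + (-224 - 174*(-120))) = sqrt(111830 + (-224 + 20880)) = sqrt(111830 + 20656) = sqrt(132486) ≈ 363.99)
y(-8*34) + J = (446 + (-8*34)**2) + sqrt(132486) = (446 + (-272)**2) + sqrt(132486) = (446 + 73984) + sqrt(132486) = 74430 + sqrt(132486)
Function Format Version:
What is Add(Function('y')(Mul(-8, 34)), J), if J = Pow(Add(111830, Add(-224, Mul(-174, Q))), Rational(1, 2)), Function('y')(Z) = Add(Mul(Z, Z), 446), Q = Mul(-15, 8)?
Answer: Add(74430, Pow(132486, Rational(1, 2))) ≈ 74794.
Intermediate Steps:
Q = -120
Function('y')(Z) = Add(446, Pow(Z, 2)) (Function('y')(Z) = Add(Pow(Z, 2), 446) = Add(446, Pow(Z, 2)))
J = Pow(132486, Rational(1, 2)) (J = Pow(Add(111830, Add(-224, Mul(-174, -120))), Rational(1, 2)) = Pow(Add(111830, Add(-224, 20880)), Rational(1, 2)) = Pow(Add(111830, 20656), Rational(1, 2)) = Pow(132486, Rational(1, 2)) ≈ 363.99)
Add(Function('y')(Mul(-8, 34)), J) = Add(Add(446, Pow(Mul(-8, 34), 2)), Pow(132486, Rational(1, 2))) = Add(Add(446, Pow(-272, 2)), Pow(132486, Rational(1, 2))) = Add(Add(446, 73984), Pow(132486, Rational(1, 2))) = Add(74430, Pow(132486, Rational(1, 2)))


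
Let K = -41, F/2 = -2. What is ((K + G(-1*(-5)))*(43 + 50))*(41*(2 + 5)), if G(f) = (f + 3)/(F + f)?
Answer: -880803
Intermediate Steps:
F = -4 (F = 2*(-2) = -4)
G(f) = (3 + f)/(-4 + f) (G(f) = (f + 3)/(-4 + f) = (3 + f)/(-4 + f))
((K + G(-1*(-5)))*(43 + 50))*(41*(2 + 5)) = ((-41 + (3 - 1*(-5))/(-4 - 1*(-5)))*(43 + 50))*(41*(2 + 5)) = ((-41 + (3 + 5)/(-4 + 5))*93)*(41*7) = ((-41 + 8/1)*93)*287 = ((-41 + 1*8)*93)*287 = ((-41 + 8)*93)*287 = -33*93*287 = -3069*287 = -880803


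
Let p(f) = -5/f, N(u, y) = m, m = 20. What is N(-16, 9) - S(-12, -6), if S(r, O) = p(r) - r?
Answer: 91/12 ≈ 7.5833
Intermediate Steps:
N(u, y) = 20
S(r, O) = -r - 5/r (S(r, O) = -5/r - r = -r - 5/r)
N(-16, 9) - S(-12, -6) = 20 - (-1*(-12) - 5/(-12)) = 20 - (12 - 5*(-1/12)) = 20 - (12 + 5/12) = 20 - 1*149/12 = 20 - 149/12 = 91/12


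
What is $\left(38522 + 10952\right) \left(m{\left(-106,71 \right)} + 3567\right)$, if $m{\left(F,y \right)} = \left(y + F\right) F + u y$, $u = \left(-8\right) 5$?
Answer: $219516138$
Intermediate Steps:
$u = -40$
$m{\left(F,y \right)} = - 40 y + F \left(F + y\right)$ ($m{\left(F,y \right)} = \left(y + F\right) F - 40 y = \left(F + y\right) F - 40 y = F \left(F + y\right) - 40 y = - 40 y + F \left(F + y\right)$)
$\left(38522 + 10952\right) \left(m{\left(-106,71 \right)} + 3567\right) = \left(38522 + 10952\right) \left(\left(\left(-106\right)^{2} - 2840 - 7526\right) + 3567\right) = 49474 \left(\left(11236 - 2840 - 7526\right) + 3567\right) = 49474 \left(870 + 3567\right) = 49474 \cdot 4437 = 219516138$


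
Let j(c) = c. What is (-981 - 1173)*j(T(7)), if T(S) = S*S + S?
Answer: -120624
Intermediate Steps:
T(S) = S + S² (T(S) = S² + S = S + S²)
(-981 - 1173)*j(T(7)) = (-981 - 1173)*(7*(1 + 7)) = -15078*8 = -2154*56 = -120624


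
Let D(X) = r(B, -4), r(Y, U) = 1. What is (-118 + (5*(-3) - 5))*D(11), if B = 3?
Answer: -138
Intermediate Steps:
D(X) = 1
(-118 + (5*(-3) - 5))*D(11) = (-118 + (5*(-3) - 5))*1 = (-118 + (-15 - 5))*1 = (-118 - 20)*1 = -138*1 = -138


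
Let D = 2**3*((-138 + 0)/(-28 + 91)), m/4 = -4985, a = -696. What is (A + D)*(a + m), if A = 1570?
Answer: -96110696/3 ≈ -3.2037e+7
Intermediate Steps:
m = -19940 (m = 4*(-4985) = -19940)
D = -368/21 (D = 8*(-138/63) = 8*(-138*1/63) = 8*(-46/21) = -368/21 ≈ -17.524)
(A + D)*(a + m) = (1570 - 368/21)*(-696 - 19940) = (32602/21)*(-20636) = -96110696/3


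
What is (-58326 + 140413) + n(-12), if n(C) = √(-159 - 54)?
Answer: 82087 + I*√213 ≈ 82087.0 + 14.595*I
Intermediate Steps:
n(C) = I*√213 (n(C) = √(-213) = I*√213)
(-58326 + 140413) + n(-12) = (-58326 + 140413) + I*√213 = 82087 + I*√213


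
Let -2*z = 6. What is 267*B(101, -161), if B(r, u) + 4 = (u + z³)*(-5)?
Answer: 249912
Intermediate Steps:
z = -3 (z = -½*6 = -3)
B(r, u) = 131 - 5*u (B(r, u) = -4 + (u + (-3)³)*(-5) = -4 + (u - 27)*(-5) = -4 + (-27 + u)*(-5) = -4 + (135 - 5*u) = 131 - 5*u)
267*B(101, -161) = 267*(131 - 5*(-161)) = 267*(131 + 805) = 267*936 = 249912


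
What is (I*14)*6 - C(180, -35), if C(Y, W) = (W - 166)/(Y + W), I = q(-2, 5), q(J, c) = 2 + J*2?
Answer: -24159/145 ≈ -166.61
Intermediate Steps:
q(J, c) = 2 + 2*J
I = -2 (I = 2 + 2*(-2) = 2 - 4 = -2)
C(Y, W) = (-166 + W)/(W + Y)
(I*14)*6 - C(180, -35) = -2*14*6 - (-166 - 35)/(-35 + 180) = -28*6 - (-201)/145 = -168 - (-201)/145 = -168 - 1*(-201/145) = -168 + 201/145 = -24159/145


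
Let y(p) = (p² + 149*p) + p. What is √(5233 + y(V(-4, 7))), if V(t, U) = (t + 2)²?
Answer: √5849 ≈ 76.479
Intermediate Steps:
V(t, U) = (2 + t)²
y(p) = p² + 150*p
√(5233 + y(V(-4, 7))) = √(5233 + (2 - 4)²*(150 + (2 - 4)²)) = √(5233 + (-2)²*(150 + (-2)²)) = √(5233 + 4*(150 + 4)) = √(5233 + 4*154) = √(5233 + 616) = √5849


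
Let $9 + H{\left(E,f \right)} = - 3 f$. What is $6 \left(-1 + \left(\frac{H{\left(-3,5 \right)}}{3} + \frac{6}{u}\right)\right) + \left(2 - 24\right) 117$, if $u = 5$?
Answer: $- \frac{13104}{5} \approx -2620.8$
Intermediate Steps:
$H{\left(E,f \right)} = -9 - 3 f$
$6 \left(-1 + \left(\frac{H{\left(-3,5 \right)}}{3} + \frac{6}{u}\right)\right) + \left(2 - 24\right) 117 = 6 \left(-1 + \left(\frac{-9 - 15}{3} + \frac{6}{5}\right)\right) + \left(2 - 24\right) 117 = 6 \left(-1 + \left(\left(-9 - 15\right) \frac{1}{3} + 6 \cdot \frac{1}{5}\right)\right) + \left(2 - 24\right) 117 = 6 \left(-1 + \left(\left(-24\right) \frac{1}{3} + \frac{6}{5}\right)\right) - 2574 = 6 \left(-1 + \left(-8 + \frac{6}{5}\right)\right) - 2574 = 6 \left(-1 - \frac{34}{5}\right) - 2574 = 6 \left(- \frac{39}{5}\right) - 2574 = - \frac{234}{5} - 2574 = - \frac{13104}{5}$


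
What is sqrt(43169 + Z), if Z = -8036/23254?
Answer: 3*sqrt(13233211915)/1661 ≈ 207.77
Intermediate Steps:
Z = -574/1661 (Z = -8036*1/23254 = -574/1661 ≈ -0.34557)
sqrt(43169 + Z) = sqrt(43169 - 574/1661) = sqrt(71703135/1661) = 3*sqrt(13233211915)/1661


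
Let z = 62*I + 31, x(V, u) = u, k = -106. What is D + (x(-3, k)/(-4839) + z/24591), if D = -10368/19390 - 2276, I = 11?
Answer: -125061863717741/54936416955 ≈ -2276.5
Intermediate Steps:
z = 713 (z = 62*11 + 31 = 682 + 31 = 713)
D = -22071004/9695 (D = -10368*1/19390 - 2276 = -5184/9695 - 2276 = -22071004/9695 ≈ -2276.5)
D + (x(-3, k)/(-4839) + z/24591) = -22071004/9695 + (-106/(-4839) + 713/24591) = -22071004/9695 + (-106*(-1/4839) + 713*(1/24591)) = -22071004/9695 + (106/4839 + 713/24591) = -22071004/9695 + 2018951/39665283 = -125061863717741/54936416955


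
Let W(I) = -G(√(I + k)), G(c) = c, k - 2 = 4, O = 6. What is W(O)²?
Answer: 12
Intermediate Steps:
k = 6 (k = 2 + 4 = 6)
W(I) = -√(6 + I) (W(I) = -√(I + 6) = -√(6 + I))
W(O)² = (-√(6 + 6))² = (-√12)² = (-2*√3)² = 12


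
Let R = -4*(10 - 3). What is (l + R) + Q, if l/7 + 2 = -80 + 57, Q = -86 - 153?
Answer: -442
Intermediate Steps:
Q = -239
l = -175 (l = -14 + 7*(-80 + 57) = -14 + 7*(-23) = -14 - 161 = -175)
R = -28 (R = -4*7 = -28)
(l + R) + Q = (-175 - 28) - 239 = -203 - 239 = -442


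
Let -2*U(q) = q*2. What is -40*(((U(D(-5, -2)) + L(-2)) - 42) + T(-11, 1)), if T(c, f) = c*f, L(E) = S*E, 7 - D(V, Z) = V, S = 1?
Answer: 2680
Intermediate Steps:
D(V, Z) = 7 - V
U(q) = -q (U(q) = -q*2/2 = -q)
L(E) = E (L(E) = 1*E = E)
-40*(((U(D(-5, -2)) + L(-2)) - 42) + T(-11, 1)) = -40*(((-(7 - 1*(-5)) - 2) - 42) - 11*1) = -40*(((-(7 + 5) - 2) - 42) - 11) = -40*(((-1*12 - 2) - 42) - 11) = -40*(((-12 - 2) - 42) - 11) = -40*((-14 - 42) - 11) = -40*(-56 - 11) = -40*(-67) = 2680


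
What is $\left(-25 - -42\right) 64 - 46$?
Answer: $1042$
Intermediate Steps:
$\left(-25 - -42\right) 64 - 46 = \left(-25 + 42\right) 64 - 46 = 17 \cdot 64 - 46 = 1088 - 46 = 1042$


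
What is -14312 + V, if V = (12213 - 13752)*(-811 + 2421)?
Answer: -2492102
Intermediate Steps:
V = -2477790 (V = -1539*1610 = -2477790)
-14312 + V = -14312 - 2477790 = -2492102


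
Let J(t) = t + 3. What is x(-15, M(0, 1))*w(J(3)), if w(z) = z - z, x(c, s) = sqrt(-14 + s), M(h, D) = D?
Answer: 0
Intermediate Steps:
J(t) = 3 + t
w(z) = 0
x(-15, M(0, 1))*w(J(3)) = sqrt(-14 + 1)*0 = sqrt(-13)*0 = (I*sqrt(13))*0 = 0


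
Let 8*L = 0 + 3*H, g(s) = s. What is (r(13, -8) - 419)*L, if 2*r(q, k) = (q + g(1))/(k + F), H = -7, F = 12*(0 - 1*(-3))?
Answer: 35175/32 ≈ 1099.2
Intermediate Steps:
F = 36 (F = 12*(0 + 3) = 12*3 = 36)
L = -21/8 (L = (0 + 3*(-7))/8 = (0 - 21)/8 = (⅛)*(-21) = -21/8 ≈ -2.6250)
r(q, k) = (1 + q)/(2*(36 + k)) (r(q, k) = ((q + 1)/(k + 36))/2 = ((1 + q)/(36 + k))/2 = (1 + q)/(2*(36 + k)))
(r(13, -8) - 419)*L = ((1 + 13)/(2*(36 - 8)) - 419)*(-21/8) = ((½)*14/28 - 419)*(-21/8) = ((½)*(1/28)*14 - 419)*(-21/8) = (¼ - 419)*(-21/8) = -1675/4*(-21/8) = 35175/32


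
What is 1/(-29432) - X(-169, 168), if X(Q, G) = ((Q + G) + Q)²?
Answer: -850584801/29432 ≈ -28900.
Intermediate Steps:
X(Q, G) = (G + 2*Q)² (X(Q, G) = ((G + Q) + Q)² = (G + 2*Q)²)
1/(-29432) - X(-169, 168) = 1/(-29432) - (168 + 2*(-169))² = -1/29432 - (168 - 338)² = -1/29432 - 1*(-170)² = -1/29432 - 1*28900 = -1/29432 - 28900 = -850584801/29432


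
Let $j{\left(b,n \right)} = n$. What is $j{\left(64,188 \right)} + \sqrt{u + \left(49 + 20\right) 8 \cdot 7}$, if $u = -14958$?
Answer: $188 + 43 i \sqrt{6} \approx 188.0 + 105.33 i$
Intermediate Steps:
$j{\left(64,188 \right)} + \sqrt{u + \left(49 + 20\right) 8 \cdot 7} = 188 + \sqrt{-14958 + \left(49 + 20\right) 8 \cdot 7} = 188 + \sqrt{-14958 + 69 \cdot 56} = 188 + \sqrt{-14958 + 3864} = 188 + \sqrt{-11094} = 188 + 43 i \sqrt{6}$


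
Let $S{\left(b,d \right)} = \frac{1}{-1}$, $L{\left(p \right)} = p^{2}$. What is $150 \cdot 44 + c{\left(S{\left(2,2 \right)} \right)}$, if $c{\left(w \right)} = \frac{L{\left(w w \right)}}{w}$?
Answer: $6599$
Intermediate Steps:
$S{\left(b,d \right)} = -1$
$c{\left(w \right)} = w^{3}$ ($c{\left(w \right)} = \frac{\left(w w\right)^{2}}{w} = \frac{\left(w^{2}\right)^{2}}{w} = \frac{w^{4}}{w} = w^{3}$)
$150 \cdot 44 + c{\left(S{\left(2,2 \right)} \right)} = 150 \cdot 44 + \left(-1\right)^{3} = 6600 - 1 = 6599$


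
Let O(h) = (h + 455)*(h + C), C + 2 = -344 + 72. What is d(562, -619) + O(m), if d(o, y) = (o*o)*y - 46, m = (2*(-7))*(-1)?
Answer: -195629422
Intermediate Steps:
C = -274 (C = -2 + (-344 + 72) = -2 - 272 = -274)
m = 14 (m = -14*(-1) = 14)
O(h) = (-274 + h)*(455 + h) (O(h) = (h + 455)*(h - 274) = (455 + h)*(-274 + h) = (-274 + h)*(455 + h))
d(o, y) = -46 + y*o² (d(o, y) = o²*y - 46 = y*o² - 46 = -46 + y*o²)
d(562, -619) + O(m) = (-46 - 619*562²) + (-124670 + 14² + 181*14) = (-46 - 619*315844) + (-124670 + 196 + 2534) = (-46 - 195507436) - 121940 = -195507482 - 121940 = -195629422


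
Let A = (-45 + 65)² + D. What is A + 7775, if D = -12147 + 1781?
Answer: -2191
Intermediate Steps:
D = -10366
A = -9966 (A = (-45 + 65)² - 10366 = 20² - 10366 = 400 - 10366 = -9966)
A + 7775 = -9966 + 7775 = -2191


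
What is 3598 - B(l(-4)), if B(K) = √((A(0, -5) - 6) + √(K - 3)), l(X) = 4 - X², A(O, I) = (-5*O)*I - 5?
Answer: 3598 - √(-11 + I*√15) ≈ 3597.4 - 3.3661*I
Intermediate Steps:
A(O, I) = -5 - 5*I*O (A(O, I) = -5*I*O - 5 = -5 - 5*I*O)
B(K) = √(-11 + √(-3 + K)) (B(K) = √(((-5 - 5*(-5)*0) - 6) + √(K - 3)) = √(((-5 + 0) - 6) + √(-3 + K)) = √((-5 - 6) + √(-3 + K)) = √(-11 + √(-3 + K)))
3598 - B(l(-4)) = 3598 - √(-11 + √(-3 + (4 - 1*(-4)²))) = 3598 - √(-11 + √(-3 + (4 - 1*16))) = 3598 - √(-11 + √(-3 + (4 - 16))) = 3598 - √(-11 + √(-3 - 12)) = 3598 - √(-11 + √(-15)) = 3598 - √(-11 + I*√15)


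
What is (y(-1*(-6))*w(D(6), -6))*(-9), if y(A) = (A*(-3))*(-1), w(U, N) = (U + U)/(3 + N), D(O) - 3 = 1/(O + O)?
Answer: 333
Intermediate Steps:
D(O) = 3 + 1/(2*O) (D(O) = 3 + 1/(O + O) = 3 + 1/(2*O))
w(U, N) = 2*U/(3 + N) (w(U, N) = (2*U)/(3 + N) = 2*U/(3 + N))
y(A) = 3*A (y(A) = -3*A*(-1) = 3*A)
(y(-1*(-6))*w(D(6), -6))*(-9) = ((3*(-1*(-6)))*(2*(3 + (½)/6)/(3 - 6)))*(-9) = ((3*6)*(2*(3 + (½)*(⅙))/(-3)))*(-9) = (18*(2*(3 + 1/12)*(-⅓)))*(-9) = (18*(2*(37/12)*(-⅓)))*(-9) = (18*(-37/18))*(-9) = -37*(-9) = 333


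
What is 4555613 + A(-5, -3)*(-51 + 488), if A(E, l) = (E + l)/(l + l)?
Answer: 13668587/3 ≈ 4.5562e+6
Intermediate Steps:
A(E, l) = (E + l)/(2*l) (A(E, l) = (E + l)/((2*l)) = (E + l)*(1/(2*l)) = (E + l)/(2*l))
4555613 + A(-5, -3)*(-51 + 488) = 4555613 + ((½)*(-5 - 3)/(-3))*(-51 + 488) = 4555613 + ((½)*(-⅓)*(-8))*437 = 4555613 + (4/3)*437 = 4555613 + 1748/3 = 13668587/3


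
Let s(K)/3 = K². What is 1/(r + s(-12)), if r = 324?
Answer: 1/756 ≈ 0.0013228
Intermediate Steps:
s(K) = 3*K²
1/(r + s(-12)) = 1/(324 + 3*(-12)²) = 1/(324 + 3*144) = 1/(324 + 432) = 1/756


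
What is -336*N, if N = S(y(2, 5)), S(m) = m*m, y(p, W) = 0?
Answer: 0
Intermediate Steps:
S(m) = m**2
N = 0 (N = 0**2 = 0)
-336*N = -336*0 = 0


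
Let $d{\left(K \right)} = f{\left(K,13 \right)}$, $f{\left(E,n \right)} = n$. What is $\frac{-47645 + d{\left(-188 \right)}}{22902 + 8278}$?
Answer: $- \frac{11908}{7795} \approx -1.5276$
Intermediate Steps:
$d{\left(K \right)} = 13$
$\frac{-47645 + d{\left(-188 \right)}}{22902 + 8278} = \frac{-47645 + 13}{22902 + 8278} = - \frac{47632}{31180} = \left(-47632\right) \frac{1}{31180} = - \frac{11908}{7795}$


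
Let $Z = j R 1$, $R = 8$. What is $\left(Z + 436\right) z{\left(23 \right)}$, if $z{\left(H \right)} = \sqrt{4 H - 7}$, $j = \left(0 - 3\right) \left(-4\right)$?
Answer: $532 \sqrt{85} \approx 4904.8$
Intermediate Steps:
$j = 12$ ($j = \left(-3\right) \left(-4\right) = 12$)
$z{\left(H \right)} = \sqrt{-7 + 4 H}$
$Z = 96$ ($Z = 12 \cdot 8 \cdot 1 = 96 \cdot 1 = 96$)
$\left(Z + 436\right) z{\left(23 \right)} = \left(96 + 436\right) \sqrt{-7 + 4 \cdot 23} = 532 \sqrt{-7 + 92} = 532 \sqrt{85}$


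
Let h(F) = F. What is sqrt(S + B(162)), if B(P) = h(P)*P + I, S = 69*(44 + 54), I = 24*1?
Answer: 3*sqrt(3670) ≈ 181.74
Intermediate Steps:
I = 24
S = 6762 (S = 69*98 = 6762)
B(P) = 24 + P**2 (B(P) = P*P + 24 = P**2 + 24 = 24 + P**2)
sqrt(S + B(162)) = sqrt(6762 + (24 + 162**2)) = sqrt(6762 + (24 + 26244)) = sqrt(6762 + 26268) = sqrt(33030) = 3*sqrt(3670)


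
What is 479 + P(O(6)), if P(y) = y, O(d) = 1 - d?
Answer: 474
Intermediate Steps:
479 + P(O(6)) = 479 + (1 - 1*6) = 479 + (1 - 6) = 479 - 5 = 474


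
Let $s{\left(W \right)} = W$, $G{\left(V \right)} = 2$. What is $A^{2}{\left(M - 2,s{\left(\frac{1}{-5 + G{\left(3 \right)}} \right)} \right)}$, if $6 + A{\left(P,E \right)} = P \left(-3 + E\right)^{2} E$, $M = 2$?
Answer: $36$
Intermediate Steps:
$A{\left(P,E \right)} = -6 + E P \left(-3 + E\right)^{2}$ ($A{\left(P,E \right)} = -6 + P \left(-3 + E\right)^{2} E = -6 + E P \left(-3 + E\right)^{2}$)
$A^{2}{\left(M - 2,s{\left(\frac{1}{-5 + G{\left(3 \right)}} \right)} \right)} = \left(-6 + \frac{\left(2 - 2\right) \left(-3 + \frac{1}{-5 + 2}\right)^{2}}{-5 + 2}\right)^{2} = \left(-6 + \frac{\left(2 - 2\right) \left(-3 + \frac{1}{-3}\right)^{2}}{-3}\right)^{2} = \left(-6 - 0 \left(-3 - \frac{1}{3}\right)^{2}\right)^{2} = \left(-6 - 0 \left(- \frac{10}{3}\right)^{2}\right)^{2} = \left(-6 - 0 \cdot \frac{100}{9}\right)^{2} = \left(-6 + 0\right)^{2} = \left(-6\right)^{2} = 36$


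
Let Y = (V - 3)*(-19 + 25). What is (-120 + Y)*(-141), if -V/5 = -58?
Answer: -225882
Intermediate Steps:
V = 290 (V = -5*(-58) = 290)
Y = 1722 (Y = (290 - 3)*(-19 + 25) = 287*6 = 1722)
(-120 + Y)*(-141) = (-120 + 1722)*(-141) = 1602*(-141) = -225882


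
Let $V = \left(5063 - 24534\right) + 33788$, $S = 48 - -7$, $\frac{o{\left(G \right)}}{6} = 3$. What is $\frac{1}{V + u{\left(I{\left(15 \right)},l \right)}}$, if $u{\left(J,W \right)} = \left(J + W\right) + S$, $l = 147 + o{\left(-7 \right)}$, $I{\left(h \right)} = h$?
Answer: $\frac{1}{14552} \approx 6.8719 \cdot 10^{-5}$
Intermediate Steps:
$o{\left(G \right)} = 18$ ($o{\left(G \right)} = 6 \cdot 3 = 18$)
$S = 55$ ($S = 48 + 7 = 55$)
$l = 165$ ($l = 147 + 18 = 165$)
$V = 14317$ ($V = -19471 + 33788 = 14317$)
$u{\left(J,W \right)} = 55 + J + W$ ($u{\left(J,W \right)} = \left(J + W\right) + 55 = 55 + J + W$)
$\frac{1}{V + u{\left(I{\left(15 \right)},l \right)}} = \frac{1}{14317 + \left(55 + 15 + 165\right)} = \frac{1}{14317 + 235} = \frac{1}{14552}$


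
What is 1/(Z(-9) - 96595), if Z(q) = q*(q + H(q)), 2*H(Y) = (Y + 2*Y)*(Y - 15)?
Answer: -1/99430 ≈ -1.0057e-5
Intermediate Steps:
H(Y) = 3*Y*(-15 + Y)/2 (H(Y) = ((Y + 2*Y)*(Y - 15))/2 = ((3*Y)*(-15 + Y))/2 = (3*Y*(-15 + Y))/2 = 3*Y*(-15 + Y)/2)
Z(q) = q*(q + 3*q*(-15 + q)/2)
1/(Z(-9) - 96595) = 1/((½)*(-9)²*(-43 + 3*(-9)) - 96595) = 1/((½)*81*(-43 - 27) - 96595) = 1/((½)*81*(-70) - 96595) = 1/(-2835 - 96595) = 1/(-99430) = -1/99430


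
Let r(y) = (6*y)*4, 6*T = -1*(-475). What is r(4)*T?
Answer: 7600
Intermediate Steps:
T = 475/6 (T = (-1*(-475))/6 = (1/6)*475 = 475/6 ≈ 79.167)
r(y) = 24*y
r(4)*T = (24*4)*(475/6) = 96*(475/6) = 7600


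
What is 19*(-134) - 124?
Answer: -2670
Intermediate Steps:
19*(-134) - 124 = -2546 - 124 = -2670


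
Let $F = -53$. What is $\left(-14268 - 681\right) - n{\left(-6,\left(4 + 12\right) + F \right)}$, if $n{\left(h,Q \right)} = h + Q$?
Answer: $-14906$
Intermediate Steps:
$n{\left(h,Q \right)} = Q + h$
$\left(-14268 - 681\right) - n{\left(-6,\left(4 + 12\right) + F \right)} = \left(-14268 - 681\right) - \left(\left(\left(4 + 12\right) - 53\right) - 6\right) = -14949 - \left(\left(16 - 53\right) - 6\right) = -14949 - \left(-37 - 6\right) = -14949 - -43 = -14949 + 43 = -14906$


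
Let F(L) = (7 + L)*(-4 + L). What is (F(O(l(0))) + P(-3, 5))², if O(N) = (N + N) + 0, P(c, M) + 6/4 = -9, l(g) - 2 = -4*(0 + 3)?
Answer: 363609/4 ≈ 90902.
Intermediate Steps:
l(g) = -10 (l(g) = 2 - 4*(0 + 3) = 2 - 4*3 = 2 - 12 = -10)
P(c, M) = -21/2 (P(c, M) = -3/2 - 9 = -21/2)
O(N) = 2*N (O(N) = 2*N + 0 = 2*N)
F(L) = (-4 + L)*(7 + L)
(F(O(l(0))) + P(-3, 5))² = ((-28 + (2*(-10))² + 3*(2*(-10))) - 21/2)² = ((-28 + (-20)² + 3*(-20)) - 21/2)² = ((-28 + 400 - 60) - 21/2)² = (312 - 21/2)² = (603/2)² = 363609/4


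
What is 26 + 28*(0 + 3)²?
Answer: 278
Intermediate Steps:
26 + 28*(0 + 3)² = 26 + 28*3² = 26 + 28*9 = 26 + 252 = 278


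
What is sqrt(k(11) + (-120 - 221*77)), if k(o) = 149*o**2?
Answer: 2*sqrt(223) ≈ 29.866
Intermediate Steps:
sqrt(k(11) + (-120 - 221*77)) = sqrt(149*11**2 + (-120 - 221*77)) = sqrt(149*121 + (-120 - 17017)) = sqrt(18029 - 17137) = sqrt(892) = 2*sqrt(223)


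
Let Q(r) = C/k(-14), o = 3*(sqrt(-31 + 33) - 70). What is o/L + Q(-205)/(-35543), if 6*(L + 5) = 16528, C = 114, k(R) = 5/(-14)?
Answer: -98795046/1465971035 + 9*sqrt(2)/8249 ≈ -0.065849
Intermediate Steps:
k(R) = -5/14 (k(R) = 5*(-1/14) = -5/14)
L = 8249/3 (L = -5 + (1/6)*16528 = -5 + 8264/3 = 8249/3 ≈ 2749.7)
o = -210 + 3*sqrt(2) (o = 3*(sqrt(2) - 70) = 3*(-70 + sqrt(2)) = -210 + 3*sqrt(2) ≈ -205.76)
Q(r) = -1596/5 (Q(r) = 114/(-5/14) = 114*(-14/5) = -1596/5)
o/L + Q(-205)/(-35543) = (-210 + 3*sqrt(2))/(8249/3) - 1596/5/(-35543) = (-210 + 3*sqrt(2))*(3/8249) - 1596/5*(-1/35543) = (-630/8249 + 9*sqrt(2)/8249) + 1596/177715 = -98795046/1465971035 + 9*sqrt(2)/8249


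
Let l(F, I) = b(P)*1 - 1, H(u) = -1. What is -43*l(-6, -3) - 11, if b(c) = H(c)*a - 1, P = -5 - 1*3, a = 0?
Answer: 75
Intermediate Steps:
P = -8 (P = -5 - 3 = -8)
b(c) = -1 (b(c) = -1*0 - 1 = 0 - 1 = -1)
l(F, I) = -2 (l(F, I) = -1*1 - 1 = -1 - 1 = -2)
-43*l(-6, -3) - 11 = -43*(-2) - 11 = 86 - 11 = 75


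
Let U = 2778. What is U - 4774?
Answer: -1996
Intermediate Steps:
U - 4774 = 2778 - 4774 = -1996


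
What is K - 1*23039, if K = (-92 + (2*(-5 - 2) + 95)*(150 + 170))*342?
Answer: 8810137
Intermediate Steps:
K = 8833176 (K = (-92 + (2*(-7) + 95)*320)*342 = (-92 + (-14 + 95)*320)*342 = (-92 + 81*320)*342 = (-92 + 25920)*342 = 25828*342 = 8833176)
K - 1*23039 = 8833176 - 1*23039 = 8833176 - 23039 = 8810137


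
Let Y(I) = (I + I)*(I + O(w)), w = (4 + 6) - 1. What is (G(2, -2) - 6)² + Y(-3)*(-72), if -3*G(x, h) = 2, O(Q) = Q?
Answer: 23728/9 ≈ 2636.4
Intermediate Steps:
w = 9 (w = 10 - 1 = 9)
G(x, h) = -⅔ (G(x, h) = -⅓*2 = -⅔)
Y(I) = 2*I*(9 + I) (Y(I) = (I + I)*(I + 9) = (2*I)*(9 + I) = 2*I*(9 + I))
(G(2, -2) - 6)² + Y(-3)*(-72) = (-⅔ - 6)² + (2*(-3)*(9 - 3))*(-72) = (-20/3)² + (2*(-3)*6)*(-72) = 400/9 - 36*(-72) = 400/9 + 2592 = 23728/9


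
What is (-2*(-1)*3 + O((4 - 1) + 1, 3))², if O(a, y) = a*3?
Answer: 324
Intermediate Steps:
O(a, y) = 3*a
(-2*(-1)*3 + O((4 - 1) + 1, 3))² = (-2*(-1)*3 + 3*((4 - 1) + 1))² = (2*3 + 3*(3 + 1))² = (6 + 3*4)² = (6 + 12)² = 18² = 324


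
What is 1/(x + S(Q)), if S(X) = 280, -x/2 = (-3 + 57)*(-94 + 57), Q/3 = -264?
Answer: 1/4276 ≈ 0.00023386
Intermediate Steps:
Q = -792 (Q = 3*(-264) = -792)
x = 3996 (x = -2*(-3 + 57)*(-94 + 57) = -108*(-37) = -2*(-1998) = 3996)
1/(x + S(Q)) = 1/(3996 + 280) = 1/4276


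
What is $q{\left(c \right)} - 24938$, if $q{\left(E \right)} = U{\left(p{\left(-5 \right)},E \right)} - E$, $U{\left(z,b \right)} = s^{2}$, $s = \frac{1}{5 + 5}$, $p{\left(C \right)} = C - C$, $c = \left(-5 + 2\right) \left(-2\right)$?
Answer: $- \frac{2494399}{100} \approx -24944.0$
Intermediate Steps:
$c = 6$ ($c = \left(-3\right) \left(-2\right) = 6$)
$p{\left(C \right)} = 0$
$s = \frac{1}{10} \approx 0.1$
$U{\left(z,b \right)} = \frac{1}{100}$ ($U{\left(z,b \right)} = \left(\frac{1}{10}\right)^{2} = \frac{1}{100}$)
$q{\left(E \right)} = \frac{1}{100} - E$
$q{\left(c \right)} - 24938 = \left(\frac{1}{100} - 6\right) - 24938 = - \frac{599}{100} - 24938 = - \frac{2494399}{100}$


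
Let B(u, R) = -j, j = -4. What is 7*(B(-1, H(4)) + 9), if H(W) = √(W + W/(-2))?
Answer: 91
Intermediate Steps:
H(W) = √2*√W/2 (H(W) = √(W + W*(-½)) = √(W - W/2) = √(W/2) = √2*√W/2)
B(u, R) = 4 (B(u, R) = -1*(-4) = 4)
7*(B(-1, H(4)) + 9) = 7*(4 + 9) = 7*13 = 91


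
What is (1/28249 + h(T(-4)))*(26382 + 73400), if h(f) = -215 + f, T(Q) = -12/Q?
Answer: -597573144434/28249 ≈ -2.1154e+7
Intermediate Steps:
(1/28249 + h(T(-4)))*(26382 + 73400) = (1/28249 + (-215 - 12/(-4)))*(26382 + 73400) = (1/28249 + (-215 - 12*(-1/4)))*99782 = (1/28249 + (-215 + 3))*99782 = (1/28249 - 212)*99782 = -5988787/28249*99782 = -597573144434/28249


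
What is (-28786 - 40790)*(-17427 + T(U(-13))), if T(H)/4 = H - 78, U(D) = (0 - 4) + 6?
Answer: 1233652056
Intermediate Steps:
U(D) = 2 (U(D) = -4 + 6 = 2)
T(H) = -312 + 4*H (T(H) = 4*(H - 78) = 4*(-78 + H) = -312 + 4*H)
(-28786 - 40790)*(-17427 + T(U(-13))) = (-28786 - 40790)*(-17427 + (-312 + 4*2)) = -69576*(-17427 + (-312 + 8)) = -69576*(-17427 - 304) = -69576*(-17731) = 1233652056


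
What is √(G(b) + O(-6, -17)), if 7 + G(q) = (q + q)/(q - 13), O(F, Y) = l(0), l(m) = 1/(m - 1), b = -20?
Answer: 4*I*√462/33 ≈ 2.6054*I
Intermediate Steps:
l(m) = 1/(-1 + m)
O(F, Y) = -1 (O(F, Y) = 1/(-1 + 0) = 1/(-1) = -1)
G(q) = -7 + 2*q/(-13 + q) (G(q) = -7 + (q + q)/(q - 13) = -7 + (2*q)/(-13 + q) = -7 + 2*q/(-13 + q))
√(G(b) + O(-6, -17)) = √((91 - 5*(-20))/(-13 - 20) - 1) = √((91 + 100)/(-33) - 1) = √(-1/33*191 - 1) = √(-191/33 - 1) = √(-224/33) = 4*I*√462/33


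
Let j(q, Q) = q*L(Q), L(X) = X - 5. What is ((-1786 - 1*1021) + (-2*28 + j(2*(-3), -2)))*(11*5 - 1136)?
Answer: 3049501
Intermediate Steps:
L(X) = -5 + X
j(q, Q) = q*(-5 + Q)
((-1786 - 1*1021) + (-2*28 + j(2*(-3), -2)))*(11*5 - 1136) = ((-1786 - 1*1021) + (-2*28 + (2*(-3))*(-5 - 2)))*(11*5 - 1136) = ((-1786 - 1021) + (-56 - 6*(-7)))*(55 - 1136) = (-2807 + (-56 + 42))*(-1081) = (-2807 - 14)*(-1081) = -2821*(-1081) = 3049501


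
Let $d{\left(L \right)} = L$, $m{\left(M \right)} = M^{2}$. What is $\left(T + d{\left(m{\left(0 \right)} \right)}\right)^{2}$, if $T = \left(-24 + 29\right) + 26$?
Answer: $961$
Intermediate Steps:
$T = 31$ ($T = 5 + 26 = 31$)
$\left(T + d{\left(m{\left(0 \right)} \right)}\right)^{2} = \left(31 + 0^{2}\right)^{2} = \left(31 + 0\right)^{2} = 31^{2} = 961$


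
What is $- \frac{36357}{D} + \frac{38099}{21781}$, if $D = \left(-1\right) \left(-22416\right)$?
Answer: $\frac{20711789}{162747632} \approx 0.12726$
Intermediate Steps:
$D = 22416$
$- \frac{36357}{D} + \frac{38099}{21781} = - \frac{36357}{22416} + \frac{38099}{21781} = \left(-36357\right) \frac{1}{22416} + 38099 \cdot \frac{1}{21781} = - \frac{12119}{7472} + \frac{38099}{21781} = \frac{20711789}{162747632}$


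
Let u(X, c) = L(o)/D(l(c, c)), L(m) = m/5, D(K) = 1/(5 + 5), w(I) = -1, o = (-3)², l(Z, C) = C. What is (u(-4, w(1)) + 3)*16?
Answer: 336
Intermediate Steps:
o = 9
D(K) = ⅒ (D(K) = 1/10 = ⅒)
L(m) = m/5 (L(m) = m*(⅕) = m/5)
u(X, c) = 18 (u(X, c) = ((⅕)*9)/(⅒) = (9/5)*10 = 18)
(u(-4, w(1)) + 3)*16 = (18 + 3)*16 = 21*16 = 336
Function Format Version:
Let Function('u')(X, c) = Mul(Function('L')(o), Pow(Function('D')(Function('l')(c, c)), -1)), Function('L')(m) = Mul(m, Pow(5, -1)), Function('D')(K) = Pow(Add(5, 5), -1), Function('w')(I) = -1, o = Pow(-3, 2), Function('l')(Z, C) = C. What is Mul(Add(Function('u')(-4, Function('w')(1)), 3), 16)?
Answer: 336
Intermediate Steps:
o = 9
Function('D')(K) = Rational(1, 10) (Function('D')(K) = Pow(10, -1) = Rational(1, 10))
Function('L')(m) = Mul(Rational(1, 5), m) (Function('L')(m) = Mul(m, Rational(1, 5)) = Mul(Rational(1, 5), m))
Function('u')(X, c) = 18 (Function('u')(X, c) = Mul(Mul(Rational(1, 5), 9), Pow(Rational(1, 10), -1)) = Mul(Rational(9, 5), 10) = 18)
Mul(Add(Function('u')(-4, Function('w')(1)), 3), 16) = Mul(Add(18, 3), 16) = Mul(21, 16) = 336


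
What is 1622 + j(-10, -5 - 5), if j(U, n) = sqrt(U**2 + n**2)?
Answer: 1622 + 10*sqrt(2) ≈ 1636.1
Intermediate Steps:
1622 + j(-10, -5 - 5) = 1622 + sqrt((-10)**2 + (-5 - 5)**2) = 1622 + sqrt(100 + (-10)**2) = 1622 + sqrt(100 + 100) = 1622 + sqrt(200) = 1622 + 10*sqrt(2)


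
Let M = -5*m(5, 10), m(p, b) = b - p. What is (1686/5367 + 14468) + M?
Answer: 25839089/1789 ≈ 14443.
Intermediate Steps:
M = -25 (M = -5*(10 - 1*5) = -5*(10 - 5) = -5*5 = -25)
(1686/5367 + 14468) + M = (1686/5367 + 14468) - 25 = (1686*(1/5367) + 14468) - 25 = (562/1789 + 14468) - 25 = 25883814/1789 - 25 = 25839089/1789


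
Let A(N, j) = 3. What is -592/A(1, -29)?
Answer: -592/3 ≈ -197.33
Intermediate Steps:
-592/A(1, -29) = -592/3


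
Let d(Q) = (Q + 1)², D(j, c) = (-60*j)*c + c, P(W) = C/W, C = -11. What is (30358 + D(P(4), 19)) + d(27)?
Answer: 34296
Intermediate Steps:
P(W) = -11/W
D(j, c) = c - 60*c*j (D(j, c) = -60*c*j + c = c - 60*c*j)
d(Q) = (1 + Q)²
(30358 + D(P(4), 19)) + d(27) = (30358 + 19*(1 - (-660)/4)) + (1 + 27)² = (30358 + 19*(1 - (-660)/4)) + 28² = (30358 + 19*(1 - 60*(-11/4))) + 784 = (30358 + 19*(1 + 165)) + 784 = (30358 + 19*166) + 784 = (30358 + 3154) + 784 = 33512 + 784 = 34296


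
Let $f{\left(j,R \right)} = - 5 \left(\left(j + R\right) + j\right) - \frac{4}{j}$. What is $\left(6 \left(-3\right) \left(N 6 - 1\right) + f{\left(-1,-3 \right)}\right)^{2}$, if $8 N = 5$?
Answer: $\frac{1681}{4} \approx 420.25$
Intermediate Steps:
$N = \frac{5}{8}$ ($N = \frac{1}{8} \cdot 5 = \frac{5}{8} \approx 0.625$)
$f{\left(j,R \right)} = - 10 j - 5 R - \frac{4}{j}$ ($f{\left(j,R \right)} = - 5 \left(\left(R + j\right) + j\right) - \frac{4}{j} = - 5 \left(R + 2 j\right) - \frac{4}{j} = \left(- 10 j - 5 R\right) - \frac{4}{j} = - 10 j - 5 R - \frac{4}{j}$)
$\left(6 \left(-3\right) \left(N 6 - 1\right) + f{\left(-1,-3 \right)}\right)^{2} = \left(6 \left(-3\right) \left(\frac{5}{8} \cdot 6 - 1\right) - \left(-25 - 4\right)\right)^{2} = \left(- 18 \left(\frac{15}{4} - 1\right) + \left(10 + 15 - -4\right)\right)^{2} = \left(\left(-18\right) \frac{11}{4} + \left(10 + 15 + 4\right)\right)^{2} = \left(- \frac{99}{2} + 29\right)^{2} = \left(- \frac{41}{2}\right)^{2} = \frac{1681}{4}$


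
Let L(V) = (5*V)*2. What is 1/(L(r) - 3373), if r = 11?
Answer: -1/3263 ≈ -0.00030647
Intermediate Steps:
L(V) = 10*V
1/(L(r) - 3373) = 1/(10*11 - 3373) = 1/(110 - 3373) = 1/(-3263) = -1/3263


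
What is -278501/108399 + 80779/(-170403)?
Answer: -18737922908/6157171599 ≈ -3.0433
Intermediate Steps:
-278501/108399 + 80779/(-170403) = -278501*1/108399 + 80779*(-1/170403) = -278501/108399 - 80779/170403 = -18737922908/6157171599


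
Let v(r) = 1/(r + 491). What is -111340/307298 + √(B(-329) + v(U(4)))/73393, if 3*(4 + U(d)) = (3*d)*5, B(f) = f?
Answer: -55670/153649 + I*√500406/2862327 ≈ -0.36232 + 0.00024714*I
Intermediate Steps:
U(d) = -4 + 5*d (U(d) = -4 + ((3*d)*5)/3 = -4 + (15*d)/3 = -4 + 5*d)
v(r) = 1/(491 + r)
-111340/307298 + √(B(-329) + v(U(4)))/73393 = -111340/307298 + √(-329 + 1/(491 + (-4 + 5*4)))/73393 = -111340*1/307298 + √(-329 + 1/(491 + (-4 + 20)))*(1/73393) = -55670/153649 + √(-329 + 1/(491 + 16))*(1/73393) = -55670/153649 + √(-329 + 1/507)*(1/73393) = -55670/153649 + √(-166802/507)*(1/73393) = -55670/153649 + (I*√500406/39)*(1/73393) = -55670/153649 + I*√500406/2862327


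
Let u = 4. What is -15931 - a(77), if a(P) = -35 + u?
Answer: -15900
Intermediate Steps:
a(P) = -31 (a(P) = -35 + 4 = -31)
-15931 - a(77) = -15931 - 1*(-31) = -15931 + 31 = -15900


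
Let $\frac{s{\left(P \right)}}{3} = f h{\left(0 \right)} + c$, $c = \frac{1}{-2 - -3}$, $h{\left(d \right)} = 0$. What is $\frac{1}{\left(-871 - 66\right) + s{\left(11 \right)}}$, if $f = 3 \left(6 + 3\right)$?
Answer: $- \frac{1}{934} \approx -0.0010707$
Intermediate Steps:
$c = 1$ ($c = \frac{1}{-2 + 3} = 1^{-1} = 1$)
$f = 27$ ($f = 3 \cdot 9 = 27$)
$s{\left(P \right)} = 3$ ($s{\left(P \right)} = 3 \left(27 \cdot 0 + 1\right) = 3 \left(0 + 1\right) = 3 \cdot 1 = 3$)
$\frac{1}{\left(-871 - 66\right) + s{\left(11 \right)}} = \frac{1}{\left(-871 - 66\right) + 3} = \frac{1}{-937 + 3} = \frac{1}{-934} = - \frac{1}{934}$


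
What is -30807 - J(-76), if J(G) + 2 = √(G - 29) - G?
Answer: -30881 - I*√105 ≈ -30881.0 - 10.247*I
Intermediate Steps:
J(G) = -2 + √(-29 + G) - G (J(G) = -2 + (√(G - 29) - G) = -2 + (√(-29 + G) - G) = -2 + √(-29 + G) - G)
-30807 - J(-76) = -30807 - (-2 + √(-29 - 76) - 1*(-76)) = -30807 - (-2 + √(-105) + 76) = -30807 - (-2 + I*√105 + 76) = -30807 - (74 + I*√105) = -30807 + (-74 - I*√105) = -30881 - I*√105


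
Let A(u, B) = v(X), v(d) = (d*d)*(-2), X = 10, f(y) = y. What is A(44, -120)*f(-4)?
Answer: 800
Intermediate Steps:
v(d) = -2*d² (v(d) = d²*(-2) = -2*d²)
A(u, B) = -200 (A(u, B) = -2*10² = -2*100 = -200)
A(44, -120)*f(-4) = -200*(-4) = 800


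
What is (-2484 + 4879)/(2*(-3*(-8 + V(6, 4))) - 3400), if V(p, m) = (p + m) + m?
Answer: -2395/3436 ≈ -0.69703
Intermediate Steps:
V(p, m) = p + 2*m (V(p, m) = (m + p) + m = p + 2*m)
(-2484 + 4879)/(2*(-3*(-8 + V(6, 4))) - 3400) = (-2484 + 4879)/(2*(-3*(-8 + (6 + 2*4))) - 3400) = 2395/(2*(-3*(-8 + (6 + 8))) - 3400) = 2395/(2*(-3*(-8 + 14)) - 3400) = 2395/(2*(-3*6) - 3400) = 2395/(2*(-18) - 3400) = 2395/(-36 - 3400) = 2395/(-3436) = 2395*(-1/3436) = -2395/3436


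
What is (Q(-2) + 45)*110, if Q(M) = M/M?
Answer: 5060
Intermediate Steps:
Q(M) = 1
(Q(-2) + 45)*110 = (1 + 45)*110 = 46*110 = 5060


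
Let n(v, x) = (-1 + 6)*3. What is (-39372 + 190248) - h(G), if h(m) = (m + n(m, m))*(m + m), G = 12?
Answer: 150228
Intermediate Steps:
n(v, x) = 15 (n(v, x) = 5*3 = 15)
h(m) = 2*m*(15 + m) (h(m) = (m + 15)*(m + m) = (15 + m)*(2*m) = 2*m*(15 + m))
(-39372 + 190248) - h(G) = (-39372 + 190248) - 2*12*(15 + 12) = 150876 - 2*12*27 = 150876 - 1*648 = 150876 - 648 = 150228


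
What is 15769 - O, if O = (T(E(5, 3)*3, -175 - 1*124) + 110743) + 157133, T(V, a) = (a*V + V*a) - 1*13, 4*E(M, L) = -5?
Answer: -508673/2 ≈ -2.5434e+5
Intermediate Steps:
E(M, L) = -5/4 (E(M, L) = (1/4)*(-5) = -5/4)
T(V, a) = -13 + 2*V*a (T(V, a) = (V*a + V*a) - 13 = 2*V*a - 13 = -13 + 2*V*a)
O = 540211/2 (O = ((-13 + 2*(-5/4*3)*(-175 - 1*124)) + 110743) + 157133 = ((-13 + 2*(-15/4)*(-175 - 124)) + 110743) + 157133 = ((-13 + 2*(-15/4)*(-299)) + 110743) + 157133 = ((-13 + 4485/2) + 110743) + 157133 = (4459/2 + 110743) + 157133 = 225945/2 + 157133 = 540211/2 ≈ 2.7011e+5)
15769 - O = 15769 - 1*540211/2 = 15769 - 540211/2 = -508673/2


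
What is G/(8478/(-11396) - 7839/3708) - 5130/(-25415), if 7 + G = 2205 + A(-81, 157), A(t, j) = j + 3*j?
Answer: -16857503870166/17052006179 ≈ -988.59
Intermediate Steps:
A(t, j) = 4*j
G = 2826 (G = -7 + (2205 + 4*157) = -7 + (2205 + 628) = -7 + 2833 = 2826)
G/(8478/(-11396) - 7839/3708) - 5130/(-25415) = 2826/(8478/(-11396) - 7839/3708) - 5130/(-25415) = 2826/(8478*(-1/11396) - 7839*1/3708) - 5130*(-1/25415) = 2826/(-4239/5698 - 871/412) + 1026/5083 = 2826/(-3354713/1173788) + 1026/5083 = 2826*(-1173788/3354713) + 1026/5083 = -3317124888/3354713 + 1026/5083 = -16857503870166/17052006179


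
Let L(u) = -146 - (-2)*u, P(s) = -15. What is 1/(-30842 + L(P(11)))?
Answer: -1/31018 ≈ -3.2239e-5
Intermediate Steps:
L(u) = -146 + 2*u
1/(-30842 + L(P(11))) = 1/(-30842 + (-146 + 2*(-15))) = 1/(-30842 + (-146 - 30)) = 1/(-30842 - 176) = 1/(-31018) = -1/31018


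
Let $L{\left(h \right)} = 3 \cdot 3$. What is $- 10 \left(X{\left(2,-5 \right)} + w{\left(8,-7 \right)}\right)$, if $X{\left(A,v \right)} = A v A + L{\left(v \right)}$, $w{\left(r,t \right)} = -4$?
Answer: $150$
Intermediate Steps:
$L{\left(h \right)} = 9$
$X{\left(A,v \right)} = 9 + v A^{2}$ ($X{\left(A,v \right)} = A v A + 9 = v A^{2} + 9 = 9 + v A^{2}$)
$- 10 \left(X{\left(2,-5 \right)} + w{\left(8,-7 \right)}\right) = - 10 \left(\left(9 - 5 \cdot 2^{2}\right) - 4\right) = - 10 \left(\left(9 - 20\right) - 4\right) = - 10 \left(-11 - 4\right) = \left(-10\right) \left(-15\right) = 150$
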